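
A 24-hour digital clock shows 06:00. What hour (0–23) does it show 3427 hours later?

3427 mod 24 = 19 (since 142·24 = 3408).
(6 + 19) mod 24 = 1.

1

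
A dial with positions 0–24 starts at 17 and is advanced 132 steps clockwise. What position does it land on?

24

132 − 5·25 = 7, so 132 ≡ 7 (mod 25).
(17 + 7) mod 25 = 24.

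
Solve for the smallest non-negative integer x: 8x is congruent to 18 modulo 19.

7

The inverse of 8 mod 19 is 12 (since 8·12 = 96 ≡ 1).
So x ≡ 12·18 = 216 ≡ 7 (mod 19).
Check: 8·7 = 56 = 2·19 + 18.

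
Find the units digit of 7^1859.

The units digit of 7^n cycles with period 4: 7, 9, 3, 1, …
1859 mod 4 = 3, so the last digit matches 7^3 = 3.

3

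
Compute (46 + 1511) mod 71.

1511 mod 71 = 20 (since 21·71 = 1491).
(46 + 20) mod 71 = 66.

66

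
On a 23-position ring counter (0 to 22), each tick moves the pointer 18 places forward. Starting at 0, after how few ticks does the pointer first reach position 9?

12

18⁻¹ ≡ 9 (mod 23) because 18·9 = 162 = 7·23 + 1.
So x ≡ 9·9 = 81 ≡ 12 (mod 23).
Check: 18·12 = 216 = 9·23 + 9.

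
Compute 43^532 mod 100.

By repeated squaring mod 100: 43^1≡43, 43^2≡49, 43^4≡1, 43^8≡1, 43^16≡1, 43^32≡1, 43^64≡1, 43^128≡1, 43^256≡1, 43^512≡1.
Since 532 = 4 + 16 + 512 in binary, 43^532 ≡ 1·1·1 ≡ 1 (mod 100).

1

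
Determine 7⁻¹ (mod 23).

23 = 3·7 + 2
7 = 3·2 + 1
2 = 2·1 + 0
Back-substituting gives 7·10 ≡ 1 (mod 23).

10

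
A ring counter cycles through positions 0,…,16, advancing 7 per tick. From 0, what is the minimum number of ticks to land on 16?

12

7⁻¹ ≡ 5 (mod 17) because 7·5 = 35 = 2·17 + 1.
So x ≡ 5·16 = 80 ≡ 12 (mod 17).
Check: 7·12 = 84 = 4·17 + 16.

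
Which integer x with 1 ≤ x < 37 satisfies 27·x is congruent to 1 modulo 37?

27·11 = 297 = 8·37 + 1, so 27⁻¹ ≡ 11 (mod 37).

11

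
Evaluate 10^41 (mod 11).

By repeated squaring mod 11: 10^1≡10, 10^2≡1, 10^4≡1, 10^8≡1, 10^16≡1, 10^32≡1.
Since 41 = 1 + 8 + 32 in binary, 10^41 ≡ 10·1·1 ≡ 10 (mod 11).

10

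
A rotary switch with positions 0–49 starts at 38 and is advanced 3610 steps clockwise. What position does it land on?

Dividing 3610 by 50 gives quotient 72 and remainder 10.
(38 + 10) mod 50 = 48.

48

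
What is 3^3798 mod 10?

9

The units digit of 3^n cycles with period 4: 3, 9, 7, 1, …
3798 leaves remainder 2 on division by 4, so 3^3798 ends in 9.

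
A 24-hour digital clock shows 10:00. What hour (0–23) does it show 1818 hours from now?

4

1818 − 75·24 = 18, so 1818 ≡ 18 (mod 24).
(10 + 18) mod 24 = 4.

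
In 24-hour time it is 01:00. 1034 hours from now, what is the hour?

3

1034 = 43·24 + 2, so 1034 mod 24 = 2.
(1 + 2) mod 24 = 3.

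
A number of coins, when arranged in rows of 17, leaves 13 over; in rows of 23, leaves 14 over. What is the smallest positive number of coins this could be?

x ≡ 13 (mod 17) gives x ∈ {13, 30, 47, 64, 81, 98, 115, 132, …}.
The first of these with x mod 23 = 14 is 336.

336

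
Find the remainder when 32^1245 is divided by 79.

Successive squares of 32 mod 79: 32^1≡32, 32^2≡76, 32^4≡9, 32^8≡2, 32^16≡4, 32^32≡16, 32^64≡19, 32^128≡45, 32^256≡50, 32^512≡51, 32^1024≡73.
1245 = 1 + 4 + 8 + 16 + 64 + 128 + 1024, so 32^1245 ≡ 32·9·2·4·19·45·73 ≡ 65 (mod 79).

65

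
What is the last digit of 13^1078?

9

Powers of 3 mod 10 repeat with period 4: 3, 9, 7, 1.
1078 mod 4 = 2, so the last digit matches 3^2 = 9.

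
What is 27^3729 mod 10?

Last digits of 7^n: 7, 9, 3, 1 (period 4).
3729 leaves remainder 1 on division by 4, so 27^3729 ends in 7.

7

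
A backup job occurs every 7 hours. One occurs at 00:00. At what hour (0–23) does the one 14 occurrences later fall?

2

14·7 = 98.
98 = 4·24 + 2, so 98 mod 24 = 2.
(0 + 2) mod 24 = 2.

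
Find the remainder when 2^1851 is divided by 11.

By repeated squaring mod 11: 2^1≡2, 2^2≡4, 2^4≡5, 2^8≡3, 2^16≡9, 2^32≡4, 2^64≡5, 2^128≡3, 2^256≡9, 2^512≡4, 2^1024≡5.
1851 = 1 + 2 + 8 + 16 + 32 + 256 + 512 + 1024, so 2^1851 ≡ 2·4·3·9·4·9·4·5 ≡ 2 (mod 11).

2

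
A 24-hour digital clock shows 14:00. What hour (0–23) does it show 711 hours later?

711 = 29·24 + 15, so 711 mod 24 = 15.
(14 + 15) mod 24 = 5.

5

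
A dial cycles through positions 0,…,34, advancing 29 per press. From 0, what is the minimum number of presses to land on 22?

29⁻¹ ≡ 29 (mod 35) because 29·29 = 841 = 24·35 + 1.
Multiplying both sides by 29: x ≡ 29·22 = 638 ≡ 8 (mod 35).

8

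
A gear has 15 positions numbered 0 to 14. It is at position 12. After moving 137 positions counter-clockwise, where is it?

10

137 − 9·15 = 2, so 137 ≡ 2 (mod 15).
(12 − 2) mod 15 = 10.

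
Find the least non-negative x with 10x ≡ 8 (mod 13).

6

10⁻¹ ≡ 4 (mod 13) because 10·4 = 40 = 3·13 + 1.
So x ≡ 4·8 = 32 ≡ 6 (mod 13).
Check: 10·6 = 60 = 4·13 + 8.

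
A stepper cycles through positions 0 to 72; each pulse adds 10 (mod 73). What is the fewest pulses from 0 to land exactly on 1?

22

73 = 7·10 + 3
10 = 3·3 + 1
3 = 3·1 + 0
Back-substituting gives 10·22 ≡ 1 (mod 73).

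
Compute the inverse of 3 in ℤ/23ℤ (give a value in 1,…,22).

23 = 7·3 + 2
3 = 1·2 + 1
2 = 2·1 + 0
Back-substituting gives 3·8 ≡ 1 (mod 23).

8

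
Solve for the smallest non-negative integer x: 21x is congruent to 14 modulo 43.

15

21⁻¹ ≡ 41 (mod 43) because 21·41 = 861 = 20·43 + 1.
Multiplying both sides by 41: x ≡ 41·14 = 574 ≡ 15 (mod 43).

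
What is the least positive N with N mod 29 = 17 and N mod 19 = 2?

249

x ≡ 2 (mod 19) gives x ∈ {2, 21, 40, 59, 78, 97, 116, 135, …}.
The first of these with x mod 29 = 17 is 249.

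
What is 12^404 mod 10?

Powers of 2 mod 10 repeat with period 4: 2, 4, 8, 6.
404 leaves remainder 0 on division by 4, so 12^404 ends in 6.

6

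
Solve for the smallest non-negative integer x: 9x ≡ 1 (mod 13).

3

9⁻¹ ≡ 3 (mod 13) because 9·3 = 27 = 2·13 + 1.
Multiplying both sides by 3: x ≡ 3·1 = 3 ≡ 3 (mod 13).
Check: 9·3 = 27 = 2·13 + 1.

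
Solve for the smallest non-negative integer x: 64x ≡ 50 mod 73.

64⁻¹ ≡ 8 (mod 73) because 64·8 = 512 = 7·73 + 1.
So x ≡ 8·50 = 400 ≡ 35 (mod 73).

35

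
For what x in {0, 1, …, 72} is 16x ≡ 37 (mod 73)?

16

The inverse of 16 mod 73 is 32 (since 16·32 = 512 ≡ 1).
Multiplying both sides by 32: x ≡ 32·37 = 1184 ≡ 16 (mod 73).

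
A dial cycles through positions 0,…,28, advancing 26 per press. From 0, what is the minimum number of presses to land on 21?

22

The inverse of 26 mod 29 is 19 (since 26·19 = 494 ≡ 1).
So x ≡ 19·21 = 399 ≡ 22 (mod 29).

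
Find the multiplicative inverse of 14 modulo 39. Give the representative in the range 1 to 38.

14

39 = 2·14 + 11
14 = 1·11 + 3
11 = 3·3 + 2
3 = 1·2 + 1
2 = 2·1 + 0
Back-substituting gives 14·14 ≡ 1 (mod 39).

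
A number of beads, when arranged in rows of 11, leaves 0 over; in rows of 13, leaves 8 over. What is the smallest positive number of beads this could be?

99

Since 13·6 ≡ 1 (mod 11), take x = 8 + 13·((0−8)·6 mod 11) = 8 + 13·7 = 99.
Check: 99 mod 11 = 0, 99 mod 13 = 8.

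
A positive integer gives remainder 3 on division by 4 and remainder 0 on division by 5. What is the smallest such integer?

x ≡ 3 (mod 4) gives x ∈ {3, 7, 11, 15}.
The first of these with x mod 5 = 0 is 15.

15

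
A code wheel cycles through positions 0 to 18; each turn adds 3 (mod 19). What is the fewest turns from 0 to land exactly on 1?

19 = 6·3 + 1
3 = 3·1 + 0
Back-substituting gives 3·13 ≡ 1 (mod 19).

13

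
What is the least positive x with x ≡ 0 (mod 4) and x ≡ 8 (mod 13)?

x ≡ 0 (mod 4) gives x ∈ {0, 4, 8}.
The first of these with x mod 13 = 8 is 8.

8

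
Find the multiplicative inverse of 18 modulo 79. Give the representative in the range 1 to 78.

22

79 = 4·18 + 7
18 = 2·7 + 4
7 = 1·4 + 3
4 = 1·3 + 1
3 = 3·1 + 0
Back-substituting gives 18·22 ≡ 1 (mod 79).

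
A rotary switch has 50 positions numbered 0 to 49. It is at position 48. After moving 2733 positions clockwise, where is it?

31

2733 mod 50 = 33 (since 54·50 = 2700).
(48 + 33) mod 50 = 31.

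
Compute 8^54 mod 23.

3

By repeated squaring mod 23: 8^1≡8, 8^2≡18, 8^4≡2, 8^8≡4, 8^16≡16, 8^32≡3.
54 = 2 + 4 + 16 + 32, so 8^54 ≡ 18·2·16·3 ≡ 3 (mod 23).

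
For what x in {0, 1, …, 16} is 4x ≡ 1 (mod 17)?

4⁻¹ ≡ 13 (mod 17) because 4·13 = 52 = 3·17 + 1.
Multiplying both sides by 13: x ≡ 13·1 = 13 ≡ 13 (mod 17).

13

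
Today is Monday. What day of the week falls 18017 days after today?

Sunday

18017 mod 7 = 6 (since 2573·7 = 18011).
Monday + 6 days → Sunday.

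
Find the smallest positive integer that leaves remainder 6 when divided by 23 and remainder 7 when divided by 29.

x ≡ 6 (mod 23) gives x ∈ {6, 29, 52, 75, 98, 121, 144, 167, …}.
The first of these with x mod 29 = 7 is 558.

558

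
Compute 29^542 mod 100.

By repeated squaring mod 100: 29^1≡29, 29^2≡41, 29^4≡81, 29^8≡61, 29^16≡21, 29^32≡41, 29^64≡81, 29^128≡61, 29^256≡21, 29^512≡41.
542 = 2 + 4 + 8 + 16 + 512, so 29^542 ≡ 41·81·61·21·41 ≡ 41 (mod 100).

41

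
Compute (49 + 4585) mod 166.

Dividing 4585 by 166 gives quotient 27 and remainder 103.
(49 + 103) mod 166 = 152.

152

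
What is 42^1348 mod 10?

6

Powers of 2 mod 10 repeat with period 4: 2, 4, 8, 6.
1348 mod 4 = 0, so the last digit matches 2^4 = 6.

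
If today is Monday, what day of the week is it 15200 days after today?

Thursday

15200 mod 7 = 3 (since 2171·7 = 15197).
Monday + 3 days → Thursday.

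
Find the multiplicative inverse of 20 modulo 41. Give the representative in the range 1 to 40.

39

20·39 = 780 = 19·41 + 1, so 20⁻¹ ≡ 39 (mod 41).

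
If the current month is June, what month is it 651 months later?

Dividing 651 by 12 gives quotient 54 and remainder 3.
June + 3 months → September.

September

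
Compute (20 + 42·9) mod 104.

42·9 = 378.
Dividing 378 by 104 gives quotient 3 and remainder 66.
(20 + 66) mod 104 = 86.

86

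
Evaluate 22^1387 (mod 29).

22

By repeated squaring mod 29: 22^1≡22, 22^2≡20, 22^4≡23, 22^8≡7, 22^16≡20, 22^32≡23, 22^64≡7, 22^128≡20, 22^256≡23, 22^512≡7, 22^1024≡20.
1387 = 1 + 2 + 8 + 32 + 64 + 256 + 1024, so 22^1387 ≡ 22·20·7·23·7·23·20 ≡ 22 (mod 29).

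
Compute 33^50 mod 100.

49

By repeated squaring mod 100: 33^1≡33, 33^2≡89, 33^4≡21, 33^8≡41, 33^16≡81, 33^32≡61.
50 = 2 + 16 + 32, so 33^50 ≡ 89·81·61 ≡ 49 (mod 100).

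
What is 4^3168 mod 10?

6

Powers of 4 mod 10 repeat with period 2: 4, 6.
3168 leaves remainder 0 on division by 2, so 4^3168 ends in 6.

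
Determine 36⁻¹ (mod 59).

59 = 1·36 + 23
36 = 1·23 + 13
23 = 1·13 + 10
13 = 1·10 + 3
10 = 3·3 + 1
3 = 3·1 + 0
Back-substituting gives 36·41 ≡ 1 (mod 59).

41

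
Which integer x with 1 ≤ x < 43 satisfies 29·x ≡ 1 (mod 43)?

29·3 = 87 = 2·43 + 1, so 29⁻¹ ≡ 3 (mod 43).

3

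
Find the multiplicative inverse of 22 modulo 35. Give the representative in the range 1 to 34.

22·8 = 176 = 5·35 + 1, so 22⁻¹ ≡ 8 (mod 35).

8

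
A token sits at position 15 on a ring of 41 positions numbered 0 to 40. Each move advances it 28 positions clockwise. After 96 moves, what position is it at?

96·28 = 2688.
2688 − 65·41 = 23, so 2688 ≡ 23 (mod 41).
(15 + 23) mod 41 = 38.

38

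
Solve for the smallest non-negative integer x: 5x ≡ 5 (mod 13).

The inverse of 5 mod 13 is 8 (since 5·8 = 40 ≡ 1).
Multiplying both sides by 8: x ≡ 8·5 = 40 ≡ 1 (mod 13).

1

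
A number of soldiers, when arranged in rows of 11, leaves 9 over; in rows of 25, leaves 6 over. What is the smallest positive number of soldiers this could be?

Since 25·4 ≡ 1 (mod 11), take x = 6 + 25·((9−6)·4 mod 11) = 6 + 25·1 = 31.
Check: 31 mod 11 = 9, 31 mod 25 = 6.

31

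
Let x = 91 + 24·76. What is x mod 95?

24·76 = 1824.
Dividing 1824 by 95 gives quotient 19 and remainder 19.
(91 + 19) mod 95 = 15.

15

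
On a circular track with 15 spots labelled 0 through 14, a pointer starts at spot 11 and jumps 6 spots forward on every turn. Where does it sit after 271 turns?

271·6 = 1626.
1626 = 108·15 + 6, so 1626 mod 15 = 6.
(11 + 6) mod 15 = 2.

2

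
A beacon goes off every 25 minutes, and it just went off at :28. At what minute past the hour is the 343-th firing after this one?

23

343·25 = 8575.
8575 mod 60 = 55 (since 142·60 = 8520).
(28 + 55) mod 60 = 23.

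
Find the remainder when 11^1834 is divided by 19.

Successive squares of 11 mod 19: 11^1≡11, 11^2≡7, 11^4≡11, 11^8≡7, 11^16≡11, 11^32≡7, 11^64≡11, 11^128≡7, 11^256≡11, 11^512≡7, 11^1024≡11.
Since 1834 = 2 + 8 + 32 + 256 + 512 + 1024 in binary, 11^1834 ≡ 7·7·7·11·7·11 ≡ 11 (mod 19).

11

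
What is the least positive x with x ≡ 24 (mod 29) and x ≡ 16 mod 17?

x ≡ 16 (mod 17) gives x ∈ {16, 33, 50, 67, 84, 101, 118, 135, …}.
The first of these with x mod 29 = 24 is 169.

169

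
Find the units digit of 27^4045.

7

Last digits of 7^n: 7, 9, 3, 1 (period 4).
4045 leaves remainder 1 on division by 4, so 27^4045 ends in 7.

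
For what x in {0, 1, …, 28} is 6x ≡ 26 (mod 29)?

6⁻¹ ≡ 5 (mod 29) because 6·5 = 30 = 1·29 + 1.
Multiplying both sides by 5: x ≡ 5·26 = 130 ≡ 14 (mod 29).

14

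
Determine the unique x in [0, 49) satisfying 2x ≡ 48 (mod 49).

2⁻¹ ≡ 25 (mod 49) because 2·25 = 50 = 1·49 + 1.
Multiplying both sides by 25: x ≡ 25·48 = 1200 ≡ 24 (mod 49).
Check: 2·24 = 48 = 0·49 + 48.

24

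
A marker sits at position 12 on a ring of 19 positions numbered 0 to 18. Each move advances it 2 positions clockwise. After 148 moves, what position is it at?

148·2 = 296.
296 = 15·19 + 11, so 296 mod 19 = 11.
(12 + 11) mod 19 = 4.

4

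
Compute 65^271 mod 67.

Successive squares of 65 mod 67: 65^1≡65, 65^2≡4, 65^4≡16, 65^8≡55, 65^16≡10, 65^32≡33, 65^64≡17, 65^128≡21, 65^256≡39.
271 = 1 + 2 + 4 + 8 + 256, so 65^271 ≡ 65·4·16·55·39 ≡ 6 (mod 67).

6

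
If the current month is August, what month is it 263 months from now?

July

263 = 21·12 + 11, so 263 mod 12 = 11.
August + 11 months → July.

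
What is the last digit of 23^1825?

The units digit of 23^n cycles with period 4: 3, 9, 7, 1, …
1825 leaves remainder 1 on division by 4, so 23^1825 ends in 3.

3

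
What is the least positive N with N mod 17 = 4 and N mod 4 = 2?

Since 4·13 ≡ 1 (mod 17), take x = 2 + 4·((4−2)·13 mod 17) = 2 + 4·9 = 38.
Check: 38 mod 17 = 4, 38 mod 4 = 2.

38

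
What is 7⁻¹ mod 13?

2

7·2 = 14 = 1·13 + 1, so 7⁻¹ ≡ 2 (mod 13).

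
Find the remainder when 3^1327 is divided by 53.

50

Square-and-reduce mod 53: 3^1≡3, 3^2≡9, 3^4≡28, 3^8≡42, 3^16≡15, 3^32≡13, 3^64≡10, 3^128≡47, 3^256≡36, 3^512≡24, 3^1024≡46.
1327 = 1 + 2 + 4 + 8 + 32 + 256 + 1024, so 3^1327 ≡ 3·9·28·42·13·36·46 ≡ 50 (mod 53).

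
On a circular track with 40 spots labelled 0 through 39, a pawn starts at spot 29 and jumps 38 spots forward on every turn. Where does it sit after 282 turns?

282·38 = 10716.
10716 − 267·40 = 36, so 10716 ≡ 36 (mod 40).
(29 + 36) mod 40 = 25.

25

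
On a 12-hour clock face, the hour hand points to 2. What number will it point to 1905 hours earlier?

5

1905 mod 12 = 9 (since 158·12 = 1896).
2 − 9 → 5 on a 12-hour dial.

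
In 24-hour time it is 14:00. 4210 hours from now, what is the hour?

0

Dividing 4210 by 24 gives quotient 175 and remainder 10.
(14 + 10) mod 24 = 0.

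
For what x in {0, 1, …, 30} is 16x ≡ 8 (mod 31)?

16⁻¹ ≡ 2 (mod 31) because 16·2 = 32 = 1·31 + 1.
So x ≡ 2·8 = 16 ≡ 16 (mod 31).

16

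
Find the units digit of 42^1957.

Last digits of 2^n: 2, 4, 8, 6 (period 4).
1957 leaves remainder 1 on division by 4, so 42^1957 ends in 2.

2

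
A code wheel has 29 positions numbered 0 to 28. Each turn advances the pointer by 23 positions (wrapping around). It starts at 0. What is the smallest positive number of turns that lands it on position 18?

The inverse of 23 mod 29 is 24 (since 23·24 = 552 ≡ 1).
So x ≡ 24·18 = 432 ≡ 26 (mod 29).

26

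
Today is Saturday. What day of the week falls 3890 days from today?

Thursday

Dividing 3890 by 7 gives quotient 555 and remainder 5.
Saturday + 5 days → Thursday.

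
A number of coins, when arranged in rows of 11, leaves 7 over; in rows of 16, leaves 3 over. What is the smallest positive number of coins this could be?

51

x ≡ 7 (mod 11) gives x ∈ {7, 18, 29, 40, 51}.
The first of these with x mod 16 = 3 is 51.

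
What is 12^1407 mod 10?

The units digit of 12^n cycles with period 4: 2, 4, 8, 6, …
1407 leaves remainder 3 on division by 4, so 12^1407 ends in 8.

8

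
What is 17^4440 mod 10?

1

Last digits of 7^n: 7, 9, 3, 1 (period 4).
4440 mod 4 = 0, so the last digit matches 7^4 = 1.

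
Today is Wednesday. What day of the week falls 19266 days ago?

Monday

19266 = 2752·7 + 2, so 19266 mod 7 = 2.
Wednesday − 2 days → Monday.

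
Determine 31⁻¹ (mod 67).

13

31·13 = 403 = 6·67 + 1, so 31⁻¹ ≡ 13 (mod 67).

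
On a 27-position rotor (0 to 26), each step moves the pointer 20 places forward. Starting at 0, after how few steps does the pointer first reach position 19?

The inverse of 20 mod 27 is 23 (since 20·23 = 460 ≡ 1).
Multiplying both sides by 23: x ≡ 23·19 = 437 ≡ 5 (mod 27).
Check: 20·5 = 100 = 3·27 + 19.

5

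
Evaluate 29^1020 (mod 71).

30

Square-and-reduce mod 71: 29^1≡29, 29^2≡60, 29^4≡50, 29^8≡15, 29^16≡12, 29^32≡2, 29^64≡4, 29^128≡16, 29^256≡43, 29^512≡3.
Since 1020 = 4 + 8 + 16 + 32 + 64 + 128 + 256 + 512 in binary, 29^1020 ≡ 50·15·12·2·4·16·43·3 ≡ 30 (mod 71).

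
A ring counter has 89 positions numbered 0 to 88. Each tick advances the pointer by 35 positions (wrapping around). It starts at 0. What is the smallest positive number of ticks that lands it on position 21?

54

The inverse of 35 mod 89 is 28 (since 35·28 = 980 ≡ 1).
Multiplying both sides by 28: x ≡ 28·21 = 588 ≡ 54 (mod 89).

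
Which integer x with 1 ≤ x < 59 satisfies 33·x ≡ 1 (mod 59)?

34

59 = 1·33 + 26
33 = 1·26 + 7
26 = 3·7 + 5
7 = 1·5 + 2
5 = 2·2 + 1
2 = 2·1 + 0
Back-substituting gives 33·34 ≡ 1 (mod 59).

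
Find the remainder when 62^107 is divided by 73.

20

By repeated squaring mod 73: 62^1≡62, 62^2≡48, 62^4≡41, 62^8≡2, 62^16≡4, 62^32≡16, 62^64≡37.
107 = 1 + 2 + 8 + 32 + 64, so 62^107 ≡ 62·48·2·16·37 ≡ 20 (mod 73).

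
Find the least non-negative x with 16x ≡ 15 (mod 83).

The inverse of 16 mod 83 is 26 (since 16·26 = 416 ≡ 1).
So x ≡ 26·15 = 390 ≡ 58 (mod 83).
Check: 16·58 = 928 = 11·83 + 15.

58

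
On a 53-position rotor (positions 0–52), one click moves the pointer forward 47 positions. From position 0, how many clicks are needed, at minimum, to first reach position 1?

47·44 = 2068 = 39·53 + 1, so 47⁻¹ ≡ 44 (mod 53).

44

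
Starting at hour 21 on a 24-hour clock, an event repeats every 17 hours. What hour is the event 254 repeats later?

254·17 = 4318.
4318 mod 24 = 22 (since 179·24 = 4296).
(21 + 22) mod 24 = 19.

19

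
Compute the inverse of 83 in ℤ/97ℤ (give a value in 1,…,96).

97 = 1·83 + 14
83 = 5·14 + 13
14 = 1·13 + 1
13 = 13·1 + 0
Back-substituting gives 83·90 ≡ 1 (mod 97).

90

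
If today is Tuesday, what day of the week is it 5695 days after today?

5695 = 813·7 + 4, so 5695 mod 7 = 4.
Tuesday + 4 days → Saturday.

Saturday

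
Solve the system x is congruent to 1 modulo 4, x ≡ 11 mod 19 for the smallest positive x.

49

x ≡ 1 (mod 4) gives x ∈ {1, 5, 9, 13, 17, 21, 25, 29, …}.
The first of these with x mod 19 = 11 is 49.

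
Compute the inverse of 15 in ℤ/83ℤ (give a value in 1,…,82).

72

83 = 5·15 + 8
15 = 1·8 + 7
8 = 1·7 + 1
7 = 7·1 + 0
Back-substituting gives 15·72 ≡ 1 (mod 83).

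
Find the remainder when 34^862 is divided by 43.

9

By repeated squaring mod 43: 34^1≡34, 34^2≡38, 34^4≡25, 34^8≡23, 34^16≡13, 34^32≡40, 34^64≡9, 34^128≡38, 34^256≡25, 34^512≡23.
862 = 2 + 4 + 8 + 16 + 64 + 256 + 512, so 34^862 ≡ 38·25·23·13·9·25·23 ≡ 9 (mod 43).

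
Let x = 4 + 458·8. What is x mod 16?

458·8 = 3664.
3664 = 229·16 + 0, so 3664 mod 16 = 0.
(4 + 0) mod 16 = 4.

4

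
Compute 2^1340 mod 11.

Successive squares of 2 mod 11: 2^1≡2, 2^2≡4, 2^4≡5, 2^8≡3, 2^16≡9, 2^32≡4, 2^64≡5, 2^128≡3, 2^256≡9, 2^512≡4, 2^1024≡5.
Since 1340 = 4 + 8 + 16 + 32 + 256 + 1024 in binary, 2^1340 ≡ 5·3·9·4·9·5 ≡ 1 (mod 11).

1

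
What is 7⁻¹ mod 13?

13 = 1·7 + 6
7 = 1·6 + 1
6 = 6·1 + 0
Back-substituting gives 7·2 ≡ 1 (mod 13).

2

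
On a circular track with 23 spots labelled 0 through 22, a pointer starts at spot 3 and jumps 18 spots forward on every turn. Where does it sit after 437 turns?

437·18 = 7866.
7866 mod 23 = 0 (since 342·23 = 7866).
(3 + 0) mod 23 = 3.

3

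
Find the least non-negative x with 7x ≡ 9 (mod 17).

11

7⁻¹ ≡ 5 (mod 17) because 7·5 = 35 = 2·17 + 1.
So x ≡ 5·9 = 45 ≡ 11 (mod 17).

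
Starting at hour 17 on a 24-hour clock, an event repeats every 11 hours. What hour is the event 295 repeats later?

295·11 = 3245.
Dividing 3245 by 24 gives quotient 135 and remainder 5.
(17 + 5) mod 24 = 22.

22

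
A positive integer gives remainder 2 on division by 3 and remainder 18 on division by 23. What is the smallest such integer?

41

x ≡ 2 (mod 3) gives x ∈ {2, 5, 8, 11, 14, 17, 20, 23, …}.
The first of these with x mod 23 = 18 is 41.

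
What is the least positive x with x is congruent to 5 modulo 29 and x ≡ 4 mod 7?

x ≡ 4 (mod 7) gives x ∈ {4, 11, 18, 25, 32, 39, 46, 53, …}.
The first of these with x mod 29 = 5 is 179.

179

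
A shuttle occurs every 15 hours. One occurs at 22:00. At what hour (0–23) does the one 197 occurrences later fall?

1

197·15 = 2955.
2955 mod 24 = 3 (since 123·24 = 2952).
(22 + 3) mod 24 = 1.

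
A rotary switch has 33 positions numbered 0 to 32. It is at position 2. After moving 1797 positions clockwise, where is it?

1797 mod 33 = 15 (since 54·33 = 1782).
(2 + 15) mod 33 = 17.

17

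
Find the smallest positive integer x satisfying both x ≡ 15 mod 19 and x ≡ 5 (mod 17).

x ≡ 5 (mod 17) gives x ∈ {5, 22, 39, 56, 73, 90, 107, 124, …}.
The first of these with x mod 19 = 15 is 243.

243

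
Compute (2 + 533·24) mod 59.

533·24 = 12792.
12792 = 216·59 + 48, so 12792 mod 59 = 48.
(2 + 48) mod 59 = 50.

50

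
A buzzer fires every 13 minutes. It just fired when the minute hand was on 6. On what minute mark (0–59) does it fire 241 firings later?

19

241·13 = 3133.
3133 = 52·60 + 13, so 3133 mod 60 = 13.
(6 + 13) mod 60 = 19.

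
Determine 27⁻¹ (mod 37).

11

37 = 1·27 + 10
27 = 2·10 + 7
10 = 1·7 + 3
7 = 2·3 + 1
3 = 3·1 + 0
Back-substituting gives 27·11 ≡ 1 (mod 37).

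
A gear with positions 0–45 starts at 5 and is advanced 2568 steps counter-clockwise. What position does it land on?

Dividing 2568 by 46 gives quotient 55 and remainder 38.
(5 − 38) mod 46 = 13.

13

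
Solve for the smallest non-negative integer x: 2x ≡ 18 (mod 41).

The inverse of 2 mod 41 is 21 (since 2·21 = 42 ≡ 1).
So x ≡ 21·18 = 378 ≡ 9 (mod 41).

9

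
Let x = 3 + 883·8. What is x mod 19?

18

883·8 = 7064.
7064 mod 19 = 15 (since 371·19 = 7049).
(3 + 15) mod 19 = 18.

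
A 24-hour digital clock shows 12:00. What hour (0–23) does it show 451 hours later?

7

451 = 18·24 + 19, so 451 mod 24 = 19.
(12 + 19) mod 24 = 7.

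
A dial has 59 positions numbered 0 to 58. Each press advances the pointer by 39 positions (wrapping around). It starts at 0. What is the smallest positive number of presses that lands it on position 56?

9

The inverse of 39 mod 59 is 56 (since 39·56 = 2184 ≡ 1).
So x ≡ 56·56 = 3136 ≡ 9 (mod 59).
Check: 39·9 = 351 = 5·59 + 56.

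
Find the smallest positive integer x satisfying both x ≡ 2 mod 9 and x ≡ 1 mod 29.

146

x ≡ 2 (mod 9) gives x ∈ {2, 11, 20, 29, 38, 47, 56, 65, …}.
The first of these with x mod 29 = 1 is 146.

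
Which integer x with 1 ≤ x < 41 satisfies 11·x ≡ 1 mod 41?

15

41 = 3·11 + 8
11 = 1·8 + 3
8 = 2·3 + 2
3 = 1·2 + 1
2 = 2·1 + 0
Back-substituting gives 11·15 ≡ 1 (mod 41).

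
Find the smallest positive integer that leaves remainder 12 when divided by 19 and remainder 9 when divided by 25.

259

Since 25·16 ≡ 1 (mod 19), take x = 9 + 25·((12−9)·16 mod 19) = 9 + 25·10 = 259.
Check: 259 mod 19 = 12, 259 mod 25 = 9.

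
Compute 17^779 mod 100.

53

By repeated squaring mod 100: 17^1≡17, 17^2≡89, 17^4≡21, 17^8≡41, 17^16≡81, 17^32≡61, 17^64≡21, 17^128≡41, 17^256≡81, 17^512≡61.
779 = 1 + 2 + 8 + 256 + 512, so 17^779 ≡ 17·89·41·81·61 ≡ 53 (mod 100).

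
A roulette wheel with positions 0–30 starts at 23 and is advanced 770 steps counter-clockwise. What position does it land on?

770 mod 31 = 26 (since 24·31 = 744).
(23 − 26) mod 31 = 28.

28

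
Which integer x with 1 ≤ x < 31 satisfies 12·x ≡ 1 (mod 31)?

12·13 = 156 = 5·31 + 1, so 12⁻¹ ≡ 13 (mod 31).

13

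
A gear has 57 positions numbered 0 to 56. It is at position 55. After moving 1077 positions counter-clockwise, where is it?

1077 − 18·57 = 51, so 1077 ≡ 51 (mod 57).
(55 − 51) mod 57 = 4.

4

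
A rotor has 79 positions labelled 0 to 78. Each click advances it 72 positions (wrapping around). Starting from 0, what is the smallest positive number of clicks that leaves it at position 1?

45

72·45 = 3240 = 41·79 + 1, so 72⁻¹ ≡ 45 (mod 79).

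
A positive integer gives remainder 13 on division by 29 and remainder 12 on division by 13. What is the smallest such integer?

x ≡ 12 (mod 13) gives x ∈ {12, 25, 38, 51, 64, 77, 90, 103, …}.
The first of these with x mod 29 = 13 is 129.

129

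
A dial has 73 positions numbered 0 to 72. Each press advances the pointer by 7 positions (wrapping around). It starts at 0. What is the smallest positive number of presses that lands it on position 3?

63

The inverse of 7 mod 73 is 21 (since 7·21 = 147 ≡ 1).
Multiplying both sides by 21: x ≡ 21·3 = 63 ≡ 63 (mod 73).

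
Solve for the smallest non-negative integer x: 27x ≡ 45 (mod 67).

27⁻¹ ≡ 5 (mod 67) because 27·5 = 135 = 2·67 + 1.
So x ≡ 5·45 = 225 ≡ 24 (mod 67).

24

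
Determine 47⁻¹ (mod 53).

44

53 = 1·47 + 6
47 = 7·6 + 5
6 = 1·5 + 1
5 = 5·1 + 0
Back-substituting gives 47·44 ≡ 1 (mod 53).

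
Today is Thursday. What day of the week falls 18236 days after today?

18236 = 2605·7 + 1, so 18236 mod 7 = 1.
Thursday + 1 day → Friday.

Friday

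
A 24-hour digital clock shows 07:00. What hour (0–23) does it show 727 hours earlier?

0

727 − 30·24 = 7, so 727 ≡ 7 (mod 24).
(7 − 7) mod 24 = 0.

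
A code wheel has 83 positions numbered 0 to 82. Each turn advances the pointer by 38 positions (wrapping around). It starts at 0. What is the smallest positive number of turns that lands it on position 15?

55

38⁻¹ ≡ 59 (mod 83) because 38·59 = 2242 = 27·83 + 1.
Multiplying both sides by 59: x ≡ 59·15 = 885 ≡ 55 (mod 83).
Check: 38·55 = 2090 = 25·83 + 15.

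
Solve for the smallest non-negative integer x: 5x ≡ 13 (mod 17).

6

5⁻¹ ≡ 7 (mod 17) because 5·7 = 35 = 2·17 + 1.
So x ≡ 7·13 = 91 ≡ 6 (mod 17).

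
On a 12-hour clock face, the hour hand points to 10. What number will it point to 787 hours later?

5

787 − 65·12 = 7, so 787 ≡ 7 (mod 12).
10 + 7 → 5 on a 12-hour dial.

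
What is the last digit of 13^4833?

3

Powers of 3 mod 10 repeat with period 4: 3, 9, 7, 1.
4833 mod 4 = 1, so the last digit matches 3^1 = 3.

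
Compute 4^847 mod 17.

Successive squares of 4 mod 17: 4^1≡4, 4^2≡16, 4^4≡1, 4^8≡1, 4^16≡1, 4^32≡1, 4^64≡1, 4^128≡1, 4^256≡1, 4^512≡1.
847 = 1 + 2 + 4 + 8 + 64 + 256 + 512, so 4^847 ≡ 4·16·1·1·1·1·1 ≡ 13 (mod 17).

13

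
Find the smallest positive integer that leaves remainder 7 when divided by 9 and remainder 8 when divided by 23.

x ≡ 7 (mod 9) gives x ∈ {7, 16, 25, 34, 43, 52, 61, 70, …}.
The first of these with x mod 23 = 8 is 169.

169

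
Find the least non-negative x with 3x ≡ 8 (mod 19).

9

The inverse of 3 mod 19 is 13 (since 3·13 = 39 ≡ 1).
So x ≡ 13·8 = 104 ≡ 9 (mod 19).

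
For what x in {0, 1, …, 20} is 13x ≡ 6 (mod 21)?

15

13⁻¹ ≡ 13 (mod 21) because 13·13 = 169 = 8·21 + 1.
Multiplying both sides by 13: x ≡ 13·6 = 78 ≡ 15 (mod 21).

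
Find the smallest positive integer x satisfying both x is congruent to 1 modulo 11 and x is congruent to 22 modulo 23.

45

Since 23·1 ≡ 1 (mod 11), take x = 22 + 23·((1−22)·1 mod 11) = 22 + 23·1 = 45.
Check: 45 mod 11 = 1, 45 mod 23 = 22.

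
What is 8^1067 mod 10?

Powers of 8 mod 10 repeat with period 4: 8, 4, 2, 6.
1067 leaves remainder 3 on division by 4, so 8^1067 ends in 2.

2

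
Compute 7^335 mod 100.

43

By repeated squaring mod 100: 7^1≡7, 7^2≡49, 7^4≡1, 7^8≡1, 7^16≡1, 7^32≡1, 7^64≡1, 7^128≡1, 7^256≡1.
Since 335 = 1 + 2 + 4 + 8 + 64 + 256 in binary, 7^335 ≡ 7·49·1·1·1·1 ≡ 43 (mod 100).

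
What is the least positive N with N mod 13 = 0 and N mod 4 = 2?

x ≡ 2 (mod 4) gives x ∈ {2, 6, 10, 14, 18, 22, 26}.
The first of these with x mod 13 = 0 is 26.

26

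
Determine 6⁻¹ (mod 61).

61 = 10·6 + 1
6 = 6·1 + 0
Back-substituting gives 6·51 ≡ 1 (mod 61).

51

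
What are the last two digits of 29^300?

01

Square-and-reduce mod 100: 29^1≡29, 29^2≡41, 29^4≡81, 29^8≡61, 29^16≡21, 29^32≡41, 29^64≡81, 29^128≡61, 29^256≡21.
300 = 4 + 8 + 32 + 256, so 29^300 ≡ 81·61·41·21 ≡ 1 (mod 100).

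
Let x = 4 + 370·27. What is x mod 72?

58

370·27 = 9990.
Dividing 9990 by 72 gives quotient 138 and remainder 54.
(4 + 54) mod 72 = 58.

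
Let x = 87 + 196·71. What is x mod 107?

196·71 = 13916.
13916 mod 107 = 6 (since 130·107 = 13910).
(87 + 6) mod 107 = 93.

93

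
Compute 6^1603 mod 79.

Successive squares of 6 mod 79: 6^1≡6, 6^2≡36, 6^4≡32, 6^8≡76, 6^16≡9, 6^32≡2, 6^64≡4, 6^128≡16, 6^256≡19, 6^512≡45, 6^1024≡50.
Since 1603 = 1 + 2 + 64 + 512 + 1024 in binary, 6^1603 ≡ 6·36·4·45·50 ≡ 47 (mod 79).

47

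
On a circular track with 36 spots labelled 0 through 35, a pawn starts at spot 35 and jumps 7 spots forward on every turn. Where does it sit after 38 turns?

13

38·7 = 266.
Dividing 266 by 36 gives quotient 7 and remainder 14.
(35 + 14) mod 36 = 13.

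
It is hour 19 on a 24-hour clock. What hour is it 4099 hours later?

14

Dividing 4099 by 24 gives quotient 170 and remainder 19.
(19 + 19) mod 24 = 14.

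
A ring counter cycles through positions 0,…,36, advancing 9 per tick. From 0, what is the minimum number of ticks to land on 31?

24

9⁻¹ ≡ 33 (mod 37) because 9·33 = 297 = 8·37 + 1.
Multiplying both sides by 33: x ≡ 33·31 = 1023 ≡ 24 (mod 37).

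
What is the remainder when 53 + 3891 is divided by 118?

50

3891 mod 118 = 115 (since 32·118 = 3776).
(53 + 115) mod 118 = 50.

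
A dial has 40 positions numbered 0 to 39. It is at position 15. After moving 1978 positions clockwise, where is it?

33

1978 − 49·40 = 18, so 1978 ≡ 18 (mod 40).
(15 + 18) mod 40 = 33.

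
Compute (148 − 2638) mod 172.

Dividing 2638 by 172 gives quotient 15 and remainder 58.
(148 − 58) mod 172 = 90.

90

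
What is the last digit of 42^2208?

6

The units digit of 42^n cycles with period 4: 2, 4, 8, 6, …
2208 mod 4 = 0, so the last digit matches 2^4 = 6.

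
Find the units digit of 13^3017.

3

The units digit of 13^n cycles with period 4: 3, 9, 7, 1, …
3017 mod 4 = 1, so the last digit matches 3^1 = 3.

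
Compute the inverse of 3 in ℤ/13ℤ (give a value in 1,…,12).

9

13 = 4·3 + 1
3 = 3·1 + 0
Back-substituting gives 3·9 ≡ 1 (mod 13).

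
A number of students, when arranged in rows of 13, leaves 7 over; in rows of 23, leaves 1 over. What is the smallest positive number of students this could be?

254

x ≡ 7 (mod 13) gives x ∈ {7, 20, 33, 46, 59, 72, 85, 98, …}.
The first of these with x mod 23 = 1 is 254.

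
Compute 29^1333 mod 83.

64

Successive squares of 29 mod 83: 29^1≡29, 29^2≡11, 29^4≡38, 29^8≡33, 29^16≡10, 29^32≡17, 29^64≡40, 29^128≡23, 29^256≡31, 29^512≡48, 29^1024≡63.
Since 1333 = 1 + 4 + 16 + 32 + 256 + 1024 in binary, 29^1333 ≡ 29·38·10·17·31·63 ≡ 64 (mod 83).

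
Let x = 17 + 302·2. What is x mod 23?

0

302·2 = 604.
604 = 26·23 + 6, so 604 mod 23 = 6.
(17 + 6) mod 23 = 0.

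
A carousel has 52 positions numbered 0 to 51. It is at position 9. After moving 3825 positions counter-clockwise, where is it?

32

3825 − 73·52 = 29, so 3825 ≡ 29 (mod 52).
(9 − 29) mod 52 = 32.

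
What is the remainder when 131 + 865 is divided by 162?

865 = 5·162 + 55, so 865 mod 162 = 55.
(131 + 55) mod 162 = 24.

24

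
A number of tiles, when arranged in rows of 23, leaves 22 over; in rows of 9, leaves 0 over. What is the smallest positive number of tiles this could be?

45

x ≡ 0 (mod 9) gives x ∈ {0, 9, 18, 27, 36, 45}.
The first of these with x mod 23 = 22 is 45.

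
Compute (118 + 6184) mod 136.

46

Dividing 6184 by 136 gives quotient 45 and remainder 64.
(118 + 64) mod 136 = 46.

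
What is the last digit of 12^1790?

Powers of 2 mod 10 repeat with period 4: 2, 4, 8, 6.
1790 leaves remainder 2 on division by 4, so 12^1790 ends in 4.

4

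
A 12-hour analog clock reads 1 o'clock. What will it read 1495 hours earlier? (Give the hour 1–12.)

6

1495 = 124·12 + 7, so 1495 mod 12 = 7.
1 − 7 → 6 on a 12-hour dial.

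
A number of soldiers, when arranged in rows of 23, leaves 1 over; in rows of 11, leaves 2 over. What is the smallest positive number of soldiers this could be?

24

Since 11·21 ≡ 1 (mod 23), take x = 2 + 11·((1−2)·21 mod 23) = 2 + 11·2 = 24.
Check: 24 mod 23 = 1, 24 mod 11 = 2.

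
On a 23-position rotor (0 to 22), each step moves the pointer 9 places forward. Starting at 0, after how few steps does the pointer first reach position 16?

9⁻¹ ≡ 18 (mod 23) because 9·18 = 162 = 7·23 + 1.
So x ≡ 18·16 = 288 ≡ 12 (mod 23).

12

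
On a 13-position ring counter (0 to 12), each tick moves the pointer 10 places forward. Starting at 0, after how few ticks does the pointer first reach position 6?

11

10⁻¹ ≡ 4 (mod 13) because 10·4 = 40 = 3·13 + 1.
So x ≡ 4·6 = 24 ≡ 11 (mod 13).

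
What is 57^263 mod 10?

3

Last digits of 7^n: 7, 9, 3, 1 (period 4).
263 leaves remainder 3 on division by 4, so 57^263 ends in 3.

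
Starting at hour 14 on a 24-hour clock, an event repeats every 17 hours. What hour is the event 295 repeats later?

295·17 = 5015.
5015 mod 24 = 23 (since 208·24 = 4992).
(14 + 23) mod 24 = 13.

13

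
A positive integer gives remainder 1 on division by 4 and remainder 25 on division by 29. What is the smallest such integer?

x ≡ 1 (mod 4) gives x ∈ {1, 5, 9, 13, 17, 21, 25}.
The first of these with x mod 29 = 25 is 25.

25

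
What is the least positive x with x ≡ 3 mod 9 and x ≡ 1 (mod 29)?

30

x ≡ 3 (mod 9) gives x ∈ {3, 12, 21, 30}.
The first of these with x mod 29 = 1 is 30.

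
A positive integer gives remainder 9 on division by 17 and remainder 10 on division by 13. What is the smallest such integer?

x ≡ 10 (mod 13) gives x ∈ {10, 23, 36, 49, 62, 75, 88, 101, …}.
The first of these with x mod 17 = 9 is 179.

179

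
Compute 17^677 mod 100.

77

Successive squares of 17 mod 100: 17^1≡17, 17^2≡89, 17^4≡21, 17^8≡41, 17^16≡81, 17^32≡61, 17^64≡21, 17^128≡41, 17^256≡81, 17^512≡61.
Since 677 = 1 + 4 + 32 + 128 + 512 in binary, 17^677 ≡ 17·21·61·41·61 ≡ 77 (mod 100).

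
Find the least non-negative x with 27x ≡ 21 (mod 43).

39

The inverse of 27 mod 43 is 8 (since 27·8 = 216 ≡ 1).
Multiplying both sides by 8: x ≡ 8·21 = 168 ≡ 39 (mod 43).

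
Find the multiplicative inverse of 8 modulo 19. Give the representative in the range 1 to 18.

12

19 = 2·8 + 3
8 = 2·3 + 2
3 = 1·2 + 1
2 = 2·1 + 0
Back-substituting gives 8·12 ≡ 1 (mod 19).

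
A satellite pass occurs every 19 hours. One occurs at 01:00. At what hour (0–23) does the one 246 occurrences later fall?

246·19 = 4674.
4674 − 194·24 = 18, so 4674 ≡ 18 (mod 24).
(1 + 18) mod 24 = 19.

19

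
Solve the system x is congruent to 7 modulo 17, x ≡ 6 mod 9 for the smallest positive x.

x ≡ 6 (mod 9) gives x ∈ {6, 15, 24}.
The first of these with x mod 17 = 7 is 24.

24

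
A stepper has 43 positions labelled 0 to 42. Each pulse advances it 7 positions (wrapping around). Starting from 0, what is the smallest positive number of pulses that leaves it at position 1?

7·37 = 259 = 6·43 + 1, so 7⁻¹ ≡ 37 (mod 43).

37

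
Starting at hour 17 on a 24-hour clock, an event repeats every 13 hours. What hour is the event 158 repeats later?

7

158·13 = 2054.
2054 = 85·24 + 14, so 2054 mod 24 = 14.
(17 + 14) mod 24 = 7.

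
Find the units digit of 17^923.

3

The units digit of 17^n cycles with period 4: 7, 9, 3, 1, …
923 leaves remainder 3 on division by 4, so 17^923 ends in 3.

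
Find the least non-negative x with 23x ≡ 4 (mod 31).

The inverse of 23 mod 31 is 27 (since 23·27 = 621 ≡ 1).
Multiplying both sides by 27: x ≡ 27·4 = 108 ≡ 15 (mod 31).

15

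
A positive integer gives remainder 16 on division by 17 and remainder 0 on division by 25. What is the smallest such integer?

50

Since 25·15 ≡ 1 (mod 17), take x = 0 + 25·((16−0)·15 mod 17) = 0 + 25·2 = 50.
Check: 50 mod 17 = 16, 50 mod 25 = 0.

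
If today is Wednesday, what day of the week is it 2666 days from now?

Tuesday

2666 = 380·7 + 6, so 2666 mod 7 = 6.
Wednesday + 6 days → Tuesday.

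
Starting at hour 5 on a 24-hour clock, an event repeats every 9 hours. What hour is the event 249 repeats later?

14

249·9 = 2241.
2241 − 93·24 = 9, so 2241 ≡ 9 (mod 24).
(5 + 9) mod 24 = 14.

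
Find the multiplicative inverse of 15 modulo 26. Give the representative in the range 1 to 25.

7

15·7 = 105 = 4·26 + 1, so 15⁻¹ ≡ 7 (mod 26).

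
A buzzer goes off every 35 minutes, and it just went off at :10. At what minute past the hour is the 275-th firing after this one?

275·35 = 9625.
9625 mod 60 = 25 (since 160·60 = 9600).
(10 + 25) mod 60 = 35.

35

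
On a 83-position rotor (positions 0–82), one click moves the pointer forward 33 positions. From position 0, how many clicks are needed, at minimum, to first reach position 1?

83 = 2·33 + 17
33 = 1·17 + 16
17 = 1·16 + 1
16 = 16·1 + 0
Back-substituting gives 33·78 ≡ 1 (mod 83).

78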